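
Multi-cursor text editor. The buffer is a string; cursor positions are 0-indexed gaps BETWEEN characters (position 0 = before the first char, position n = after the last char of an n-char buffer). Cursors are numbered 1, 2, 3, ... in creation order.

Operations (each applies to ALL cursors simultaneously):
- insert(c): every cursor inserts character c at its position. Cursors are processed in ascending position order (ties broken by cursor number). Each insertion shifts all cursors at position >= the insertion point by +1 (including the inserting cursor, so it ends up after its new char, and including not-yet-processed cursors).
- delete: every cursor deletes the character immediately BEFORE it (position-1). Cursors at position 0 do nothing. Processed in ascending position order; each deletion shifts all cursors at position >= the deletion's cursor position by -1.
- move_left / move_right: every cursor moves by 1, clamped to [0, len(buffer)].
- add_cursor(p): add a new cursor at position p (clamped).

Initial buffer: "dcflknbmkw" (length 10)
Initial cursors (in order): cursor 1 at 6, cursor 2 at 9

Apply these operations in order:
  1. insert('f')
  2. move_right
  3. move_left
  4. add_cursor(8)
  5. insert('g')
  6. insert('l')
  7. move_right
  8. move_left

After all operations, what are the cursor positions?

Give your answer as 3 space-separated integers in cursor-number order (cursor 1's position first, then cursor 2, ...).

After op 1 (insert('f')): buffer="dcflknfbmkfw" (len 12), cursors c1@7 c2@11, authorship ......1...2.
After op 2 (move_right): buffer="dcflknfbmkfw" (len 12), cursors c1@8 c2@12, authorship ......1...2.
After op 3 (move_left): buffer="dcflknfbmkfw" (len 12), cursors c1@7 c2@11, authorship ......1...2.
After op 4 (add_cursor(8)): buffer="dcflknfbmkfw" (len 12), cursors c1@7 c3@8 c2@11, authorship ......1...2.
After op 5 (insert('g')): buffer="dcflknfgbgmkfgw" (len 15), cursors c1@8 c3@10 c2@14, authorship ......11.3..22.
After op 6 (insert('l')): buffer="dcflknfglbglmkfglw" (len 18), cursors c1@9 c3@12 c2@17, authorship ......111.33..222.
After op 7 (move_right): buffer="dcflknfglbglmkfglw" (len 18), cursors c1@10 c3@13 c2@18, authorship ......111.33..222.
After op 8 (move_left): buffer="dcflknfglbglmkfglw" (len 18), cursors c1@9 c3@12 c2@17, authorship ......111.33..222.

Answer: 9 17 12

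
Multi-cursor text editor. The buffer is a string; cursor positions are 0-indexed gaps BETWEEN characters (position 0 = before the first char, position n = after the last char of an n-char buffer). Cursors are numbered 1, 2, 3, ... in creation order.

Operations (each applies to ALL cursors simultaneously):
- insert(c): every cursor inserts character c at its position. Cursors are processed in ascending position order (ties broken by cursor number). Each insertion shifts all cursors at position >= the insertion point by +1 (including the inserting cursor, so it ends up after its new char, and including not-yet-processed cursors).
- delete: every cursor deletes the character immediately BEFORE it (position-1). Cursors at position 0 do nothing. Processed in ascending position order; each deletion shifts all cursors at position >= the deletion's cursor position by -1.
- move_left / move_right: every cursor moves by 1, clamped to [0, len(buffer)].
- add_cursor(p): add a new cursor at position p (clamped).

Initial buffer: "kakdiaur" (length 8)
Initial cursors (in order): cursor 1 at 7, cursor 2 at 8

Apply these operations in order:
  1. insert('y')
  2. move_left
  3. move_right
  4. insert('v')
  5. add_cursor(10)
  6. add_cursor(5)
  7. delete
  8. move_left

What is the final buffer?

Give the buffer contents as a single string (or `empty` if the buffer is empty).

After op 1 (insert('y')): buffer="kakdiauyry" (len 10), cursors c1@8 c2@10, authorship .......1.2
After op 2 (move_left): buffer="kakdiauyry" (len 10), cursors c1@7 c2@9, authorship .......1.2
After op 3 (move_right): buffer="kakdiauyry" (len 10), cursors c1@8 c2@10, authorship .......1.2
After op 4 (insert('v')): buffer="kakdiauyvryv" (len 12), cursors c1@9 c2@12, authorship .......11.22
After op 5 (add_cursor(10)): buffer="kakdiauyvryv" (len 12), cursors c1@9 c3@10 c2@12, authorship .......11.22
After op 6 (add_cursor(5)): buffer="kakdiauyvryv" (len 12), cursors c4@5 c1@9 c3@10 c2@12, authorship .......11.22
After op 7 (delete): buffer="kakdauyy" (len 8), cursors c4@4 c1@7 c3@7 c2@8, authorship ......12
After op 8 (move_left): buffer="kakdauyy" (len 8), cursors c4@3 c1@6 c3@6 c2@7, authorship ......12

Answer: kakdauyy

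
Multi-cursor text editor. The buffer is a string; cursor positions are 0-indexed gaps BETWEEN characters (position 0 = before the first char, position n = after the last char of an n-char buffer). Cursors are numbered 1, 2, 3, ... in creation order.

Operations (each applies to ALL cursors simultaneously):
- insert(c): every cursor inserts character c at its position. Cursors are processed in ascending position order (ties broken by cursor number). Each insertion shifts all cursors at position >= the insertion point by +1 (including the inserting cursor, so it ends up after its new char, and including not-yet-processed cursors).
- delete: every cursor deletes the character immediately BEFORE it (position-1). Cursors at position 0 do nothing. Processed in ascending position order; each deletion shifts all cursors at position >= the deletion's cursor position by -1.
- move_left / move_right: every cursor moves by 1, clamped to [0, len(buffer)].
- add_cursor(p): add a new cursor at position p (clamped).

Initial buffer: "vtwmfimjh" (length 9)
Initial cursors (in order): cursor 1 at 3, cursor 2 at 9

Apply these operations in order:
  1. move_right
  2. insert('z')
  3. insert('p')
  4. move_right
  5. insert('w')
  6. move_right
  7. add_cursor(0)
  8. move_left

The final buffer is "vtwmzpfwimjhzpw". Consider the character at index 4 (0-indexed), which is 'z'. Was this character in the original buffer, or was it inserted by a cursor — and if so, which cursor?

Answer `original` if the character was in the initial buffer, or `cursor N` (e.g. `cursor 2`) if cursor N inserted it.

After op 1 (move_right): buffer="vtwmfimjh" (len 9), cursors c1@4 c2@9, authorship .........
After op 2 (insert('z')): buffer="vtwmzfimjhz" (len 11), cursors c1@5 c2@11, authorship ....1.....2
After op 3 (insert('p')): buffer="vtwmzpfimjhzp" (len 13), cursors c1@6 c2@13, authorship ....11.....22
After op 4 (move_right): buffer="vtwmzpfimjhzp" (len 13), cursors c1@7 c2@13, authorship ....11.....22
After op 5 (insert('w')): buffer="vtwmzpfwimjhzpw" (len 15), cursors c1@8 c2@15, authorship ....11.1....222
After op 6 (move_right): buffer="vtwmzpfwimjhzpw" (len 15), cursors c1@9 c2@15, authorship ....11.1....222
After op 7 (add_cursor(0)): buffer="vtwmzpfwimjhzpw" (len 15), cursors c3@0 c1@9 c2@15, authorship ....11.1....222
After op 8 (move_left): buffer="vtwmzpfwimjhzpw" (len 15), cursors c3@0 c1@8 c2@14, authorship ....11.1....222
Authorship (.=original, N=cursor N): . . . . 1 1 . 1 . . . . 2 2 2
Index 4: author = 1

Answer: cursor 1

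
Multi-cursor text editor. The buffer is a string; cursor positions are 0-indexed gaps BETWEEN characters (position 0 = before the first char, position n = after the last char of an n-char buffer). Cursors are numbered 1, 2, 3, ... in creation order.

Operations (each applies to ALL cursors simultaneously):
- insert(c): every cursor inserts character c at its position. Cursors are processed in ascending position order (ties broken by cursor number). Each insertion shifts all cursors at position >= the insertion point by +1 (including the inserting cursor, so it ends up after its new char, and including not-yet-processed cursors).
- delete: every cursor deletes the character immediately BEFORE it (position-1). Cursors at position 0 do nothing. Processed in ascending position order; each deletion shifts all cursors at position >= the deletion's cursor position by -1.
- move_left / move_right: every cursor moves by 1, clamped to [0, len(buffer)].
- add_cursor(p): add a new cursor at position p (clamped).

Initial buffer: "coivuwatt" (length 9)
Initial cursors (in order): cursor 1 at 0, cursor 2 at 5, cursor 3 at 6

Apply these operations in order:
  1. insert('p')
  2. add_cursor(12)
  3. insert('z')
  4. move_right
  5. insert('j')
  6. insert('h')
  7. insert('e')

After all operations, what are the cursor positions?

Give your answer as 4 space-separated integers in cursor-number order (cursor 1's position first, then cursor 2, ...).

After op 1 (insert('p')): buffer="pcoivupwpatt" (len 12), cursors c1@1 c2@7 c3@9, authorship 1.....2.3...
After op 2 (add_cursor(12)): buffer="pcoivupwpatt" (len 12), cursors c1@1 c2@7 c3@9 c4@12, authorship 1.....2.3...
After op 3 (insert('z')): buffer="pzcoivupzwpzattz" (len 16), cursors c1@2 c2@9 c3@12 c4@16, authorship 11.....22.33...4
After op 4 (move_right): buffer="pzcoivupzwpzattz" (len 16), cursors c1@3 c2@10 c3@13 c4@16, authorship 11.....22.33...4
After op 5 (insert('j')): buffer="pzcjoivupzwjpzajttzj" (len 20), cursors c1@4 c2@12 c3@16 c4@20, authorship 11.1....22.233.3..44
After op 6 (insert('h')): buffer="pzcjhoivupzwjhpzajhttzjh" (len 24), cursors c1@5 c2@14 c3@19 c4@24, authorship 11.11....22.2233.33..444
After op 7 (insert('e')): buffer="pzcjheoivupzwjhepzajhettzjhe" (len 28), cursors c1@6 c2@16 c3@22 c4@28, authorship 11.111....22.22233.333..4444

Answer: 6 16 22 28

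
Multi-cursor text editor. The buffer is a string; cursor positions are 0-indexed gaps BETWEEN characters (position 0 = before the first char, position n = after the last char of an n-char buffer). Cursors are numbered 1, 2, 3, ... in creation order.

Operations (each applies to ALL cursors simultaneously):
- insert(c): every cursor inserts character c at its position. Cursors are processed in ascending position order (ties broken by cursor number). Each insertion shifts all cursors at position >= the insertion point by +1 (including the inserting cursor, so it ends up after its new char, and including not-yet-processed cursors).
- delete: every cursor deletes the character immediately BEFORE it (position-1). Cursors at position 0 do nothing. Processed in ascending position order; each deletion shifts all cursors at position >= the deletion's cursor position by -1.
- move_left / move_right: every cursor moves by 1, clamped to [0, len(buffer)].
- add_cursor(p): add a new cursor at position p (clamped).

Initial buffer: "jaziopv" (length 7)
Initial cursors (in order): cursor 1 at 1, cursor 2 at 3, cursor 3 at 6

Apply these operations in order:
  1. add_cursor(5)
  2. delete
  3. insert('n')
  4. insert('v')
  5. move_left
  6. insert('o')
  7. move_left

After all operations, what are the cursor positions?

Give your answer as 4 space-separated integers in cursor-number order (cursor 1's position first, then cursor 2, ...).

Answer: 1 5 12 12

Derivation:
After op 1 (add_cursor(5)): buffer="jaziopv" (len 7), cursors c1@1 c2@3 c4@5 c3@6, authorship .......
After op 2 (delete): buffer="aiv" (len 3), cursors c1@0 c2@1 c3@2 c4@2, authorship ...
After op 3 (insert('n')): buffer="naninnv" (len 7), cursors c1@1 c2@3 c3@6 c4@6, authorship 1.2.34.
After op 4 (insert('v')): buffer="nvanvinnvvv" (len 11), cursors c1@2 c2@5 c3@10 c4@10, authorship 11.22.3434.
After op 5 (move_left): buffer="nvanvinnvvv" (len 11), cursors c1@1 c2@4 c3@9 c4@9, authorship 11.22.3434.
After op 6 (insert('o')): buffer="novanovinnvoovv" (len 15), cursors c1@2 c2@6 c3@13 c4@13, authorship 111.222.343344.
After op 7 (move_left): buffer="novanovinnvoovv" (len 15), cursors c1@1 c2@5 c3@12 c4@12, authorship 111.222.343344.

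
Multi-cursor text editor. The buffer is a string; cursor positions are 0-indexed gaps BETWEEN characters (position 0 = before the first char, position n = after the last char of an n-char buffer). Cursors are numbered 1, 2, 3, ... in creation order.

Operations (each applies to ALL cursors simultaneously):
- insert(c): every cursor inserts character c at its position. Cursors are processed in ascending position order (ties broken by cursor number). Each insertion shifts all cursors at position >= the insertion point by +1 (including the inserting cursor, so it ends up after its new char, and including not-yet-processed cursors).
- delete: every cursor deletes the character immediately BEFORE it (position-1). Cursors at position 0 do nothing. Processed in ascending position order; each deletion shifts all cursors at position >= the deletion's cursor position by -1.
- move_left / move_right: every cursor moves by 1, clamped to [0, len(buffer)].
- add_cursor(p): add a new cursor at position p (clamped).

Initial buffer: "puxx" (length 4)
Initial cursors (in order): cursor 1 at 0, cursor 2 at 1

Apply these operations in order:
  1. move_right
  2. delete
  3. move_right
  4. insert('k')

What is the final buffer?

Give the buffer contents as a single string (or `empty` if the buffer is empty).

Answer: xkkx

Derivation:
After op 1 (move_right): buffer="puxx" (len 4), cursors c1@1 c2@2, authorship ....
After op 2 (delete): buffer="xx" (len 2), cursors c1@0 c2@0, authorship ..
After op 3 (move_right): buffer="xx" (len 2), cursors c1@1 c2@1, authorship ..
After op 4 (insert('k')): buffer="xkkx" (len 4), cursors c1@3 c2@3, authorship .12.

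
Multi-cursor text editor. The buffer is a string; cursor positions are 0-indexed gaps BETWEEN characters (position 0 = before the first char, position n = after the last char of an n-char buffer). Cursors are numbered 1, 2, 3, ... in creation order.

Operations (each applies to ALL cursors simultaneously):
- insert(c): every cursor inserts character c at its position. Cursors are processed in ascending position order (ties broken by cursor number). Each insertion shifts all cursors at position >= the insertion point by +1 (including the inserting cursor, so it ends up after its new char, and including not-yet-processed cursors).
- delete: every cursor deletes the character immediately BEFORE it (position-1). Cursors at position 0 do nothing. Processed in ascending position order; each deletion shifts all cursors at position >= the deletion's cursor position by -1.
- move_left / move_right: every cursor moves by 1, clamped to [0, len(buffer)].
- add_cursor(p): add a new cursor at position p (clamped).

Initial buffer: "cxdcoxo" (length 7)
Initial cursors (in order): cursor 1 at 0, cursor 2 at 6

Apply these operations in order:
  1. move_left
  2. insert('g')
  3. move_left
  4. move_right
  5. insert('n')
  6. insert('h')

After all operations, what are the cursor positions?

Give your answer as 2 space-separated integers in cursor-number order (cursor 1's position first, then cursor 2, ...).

After op 1 (move_left): buffer="cxdcoxo" (len 7), cursors c1@0 c2@5, authorship .......
After op 2 (insert('g')): buffer="gcxdcogxo" (len 9), cursors c1@1 c2@7, authorship 1.....2..
After op 3 (move_left): buffer="gcxdcogxo" (len 9), cursors c1@0 c2@6, authorship 1.....2..
After op 4 (move_right): buffer="gcxdcogxo" (len 9), cursors c1@1 c2@7, authorship 1.....2..
After op 5 (insert('n')): buffer="gncxdcognxo" (len 11), cursors c1@2 c2@9, authorship 11.....22..
After op 6 (insert('h')): buffer="gnhcxdcognhxo" (len 13), cursors c1@3 c2@11, authorship 111.....222..

Answer: 3 11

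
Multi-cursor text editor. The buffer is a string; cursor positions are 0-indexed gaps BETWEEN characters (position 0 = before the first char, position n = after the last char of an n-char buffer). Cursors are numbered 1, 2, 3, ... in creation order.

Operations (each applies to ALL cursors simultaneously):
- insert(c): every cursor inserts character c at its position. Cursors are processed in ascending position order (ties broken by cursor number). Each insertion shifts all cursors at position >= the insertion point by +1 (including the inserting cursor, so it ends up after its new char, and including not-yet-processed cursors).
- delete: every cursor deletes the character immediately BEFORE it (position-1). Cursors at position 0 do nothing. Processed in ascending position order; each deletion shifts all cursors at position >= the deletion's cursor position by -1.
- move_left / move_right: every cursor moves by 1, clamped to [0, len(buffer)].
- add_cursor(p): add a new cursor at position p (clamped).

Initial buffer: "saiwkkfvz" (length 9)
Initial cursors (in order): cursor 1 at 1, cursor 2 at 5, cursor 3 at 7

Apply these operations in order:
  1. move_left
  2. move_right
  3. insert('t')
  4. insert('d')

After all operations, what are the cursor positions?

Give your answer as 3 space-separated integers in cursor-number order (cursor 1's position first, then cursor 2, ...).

After op 1 (move_left): buffer="saiwkkfvz" (len 9), cursors c1@0 c2@4 c3@6, authorship .........
After op 2 (move_right): buffer="saiwkkfvz" (len 9), cursors c1@1 c2@5 c3@7, authorship .........
After op 3 (insert('t')): buffer="staiwktkftvz" (len 12), cursors c1@2 c2@7 c3@10, authorship .1....2..3..
After op 4 (insert('d')): buffer="stdaiwktdkftdvz" (len 15), cursors c1@3 c2@9 c3@13, authorship .11....22..33..

Answer: 3 9 13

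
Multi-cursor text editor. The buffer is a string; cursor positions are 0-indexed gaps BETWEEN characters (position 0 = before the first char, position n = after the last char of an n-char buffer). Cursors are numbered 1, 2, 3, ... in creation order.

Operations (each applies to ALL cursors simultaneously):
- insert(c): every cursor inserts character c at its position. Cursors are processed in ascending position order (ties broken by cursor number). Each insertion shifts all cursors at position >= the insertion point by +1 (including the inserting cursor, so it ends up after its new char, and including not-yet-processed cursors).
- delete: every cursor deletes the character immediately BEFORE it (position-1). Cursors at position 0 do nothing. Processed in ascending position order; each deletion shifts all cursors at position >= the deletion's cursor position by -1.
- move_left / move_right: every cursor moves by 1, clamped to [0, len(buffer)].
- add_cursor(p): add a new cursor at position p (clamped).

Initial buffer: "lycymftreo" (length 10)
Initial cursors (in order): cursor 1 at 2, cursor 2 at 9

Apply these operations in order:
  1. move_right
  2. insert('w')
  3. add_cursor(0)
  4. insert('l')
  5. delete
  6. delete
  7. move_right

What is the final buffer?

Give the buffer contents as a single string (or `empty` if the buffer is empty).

After op 1 (move_right): buffer="lycymftreo" (len 10), cursors c1@3 c2@10, authorship ..........
After op 2 (insert('w')): buffer="lycwymftreow" (len 12), cursors c1@4 c2@12, authorship ...1.......2
After op 3 (add_cursor(0)): buffer="lycwymftreow" (len 12), cursors c3@0 c1@4 c2@12, authorship ...1.......2
After op 4 (insert('l')): buffer="llycwlymftreowl" (len 15), cursors c3@1 c1@6 c2@15, authorship 3...11.......22
After op 5 (delete): buffer="lycwymftreow" (len 12), cursors c3@0 c1@4 c2@12, authorship ...1.......2
After op 6 (delete): buffer="lycymftreo" (len 10), cursors c3@0 c1@3 c2@10, authorship ..........
After op 7 (move_right): buffer="lycymftreo" (len 10), cursors c3@1 c1@4 c2@10, authorship ..........

Answer: lycymftreo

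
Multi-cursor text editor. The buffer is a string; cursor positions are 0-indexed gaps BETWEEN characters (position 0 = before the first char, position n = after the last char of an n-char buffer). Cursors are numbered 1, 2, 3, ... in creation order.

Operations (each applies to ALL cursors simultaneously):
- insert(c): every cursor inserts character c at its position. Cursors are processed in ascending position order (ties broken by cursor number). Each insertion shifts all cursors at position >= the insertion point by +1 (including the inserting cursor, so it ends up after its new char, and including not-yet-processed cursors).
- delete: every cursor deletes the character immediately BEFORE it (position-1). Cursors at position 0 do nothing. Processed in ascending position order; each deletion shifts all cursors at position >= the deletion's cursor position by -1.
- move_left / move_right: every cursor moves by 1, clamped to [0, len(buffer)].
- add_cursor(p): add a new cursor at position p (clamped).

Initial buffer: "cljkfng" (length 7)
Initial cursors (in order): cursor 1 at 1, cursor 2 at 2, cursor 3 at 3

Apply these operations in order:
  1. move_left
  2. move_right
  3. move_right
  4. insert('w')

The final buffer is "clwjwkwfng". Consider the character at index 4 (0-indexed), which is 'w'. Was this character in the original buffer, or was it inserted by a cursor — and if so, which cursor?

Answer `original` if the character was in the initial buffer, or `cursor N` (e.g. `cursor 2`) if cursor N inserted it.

Answer: cursor 2

Derivation:
After op 1 (move_left): buffer="cljkfng" (len 7), cursors c1@0 c2@1 c3@2, authorship .......
After op 2 (move_right): buffer="cljkfng" (len 7), cursors c1@1 c2@2 c3@3, authorship .......
After op 3 (move_right): buffer="cljkfng" (len 7), cursors c1@2 c2@3 c3@4, authorship .......
After op 4 (insert('w')): buffer="clwjwkwfng" (len 10), cursors c1@3 c2@5 c3@7, authorship ..1.2.3...
Authorship (.=original, N=cursor N): . . 1 . 2 . 3 . . .
Index 4: author = 2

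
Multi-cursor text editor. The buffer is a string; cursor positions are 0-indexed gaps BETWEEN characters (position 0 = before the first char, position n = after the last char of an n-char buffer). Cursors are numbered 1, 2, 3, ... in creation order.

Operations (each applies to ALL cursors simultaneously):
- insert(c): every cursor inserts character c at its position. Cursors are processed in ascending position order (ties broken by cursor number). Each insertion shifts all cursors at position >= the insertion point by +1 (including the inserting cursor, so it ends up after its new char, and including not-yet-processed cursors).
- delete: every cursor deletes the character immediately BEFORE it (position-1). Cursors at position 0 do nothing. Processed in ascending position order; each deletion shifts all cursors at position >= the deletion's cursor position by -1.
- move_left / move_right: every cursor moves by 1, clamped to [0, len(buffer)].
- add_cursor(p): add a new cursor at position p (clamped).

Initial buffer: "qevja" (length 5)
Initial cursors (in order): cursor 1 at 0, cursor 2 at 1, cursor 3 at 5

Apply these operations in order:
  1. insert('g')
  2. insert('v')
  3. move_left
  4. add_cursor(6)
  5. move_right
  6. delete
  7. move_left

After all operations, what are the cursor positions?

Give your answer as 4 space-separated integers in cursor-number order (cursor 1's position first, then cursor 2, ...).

Answer: 0 2 6 3

Derivation:
After op 1 (insert('g')): buffer="gqgevjag" (len 8), cursors c1@1 c2@3 c3@8, authorship 1.2....3
After op 2 (insert('v')): buffer="gvqgvevjagv" (len 11), cursors c1@2 c2@5 c3@11, authorship 11.22....33
After op 3 (move_left): buffer="gvqgvevjagv" (len 11), cursors c1@1 c2@4 c3@10, authorship 11.22....33
After op 4 (add_cursor(6)): buffer="gvqgvevjagv" (len 11), cursors c1@1 c2@4 c4@6 c3@10, authorship 11.22....33
After op 5 (move_right): buffer="gvqgvevjagv" (len 11), cursors c1@2 c2@5 c4@7 c3@11, authorship 11.22....33
After op 6 (delete): buffer="gqgejag" (len 7), cursors c1@1 c2@3 c4@4 c3@7, authorship 1.2...3
After op 7 (move_left): buffer="gqgejag" (len 7), cursors c1@0 c2@2 c4@3 c3@6, authorship 1.2...3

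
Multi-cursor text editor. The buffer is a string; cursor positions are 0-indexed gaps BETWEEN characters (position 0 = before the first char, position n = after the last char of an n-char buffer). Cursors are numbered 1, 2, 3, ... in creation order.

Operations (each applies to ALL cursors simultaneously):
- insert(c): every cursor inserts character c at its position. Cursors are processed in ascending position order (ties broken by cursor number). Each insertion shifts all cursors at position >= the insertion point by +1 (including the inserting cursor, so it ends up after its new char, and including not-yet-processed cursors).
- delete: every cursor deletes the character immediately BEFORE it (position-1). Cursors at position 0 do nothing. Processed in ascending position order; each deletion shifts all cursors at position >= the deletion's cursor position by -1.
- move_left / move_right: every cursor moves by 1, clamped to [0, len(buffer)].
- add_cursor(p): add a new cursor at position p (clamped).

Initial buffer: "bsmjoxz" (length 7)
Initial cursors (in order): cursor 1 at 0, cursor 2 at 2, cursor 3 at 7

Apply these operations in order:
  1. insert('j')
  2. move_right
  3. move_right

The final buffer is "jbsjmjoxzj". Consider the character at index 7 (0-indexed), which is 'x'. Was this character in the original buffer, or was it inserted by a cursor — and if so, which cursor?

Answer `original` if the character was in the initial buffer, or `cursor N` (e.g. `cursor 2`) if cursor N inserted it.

After op 1 (insert('j')): buffer="jbsjmjoxzj" (len 10), cursors c1@1 c2@4 c3@10, authorship 1..2.....3
After op 2 (move_right): buffer="jbsjmjoxzj" (len 10), cursors c1@2 c2@5 c3@10, authorship 1..2.....3
After op 3 (move_right): buffer="jbsjmjoxzj" (len 10), cursors c1@3 c2@6 c3@10, authorship 1..2.....3
Authorship (.=original, N=cursor N): 1 . . 2 . . . . . 3
Index 7: author = original

Answer: original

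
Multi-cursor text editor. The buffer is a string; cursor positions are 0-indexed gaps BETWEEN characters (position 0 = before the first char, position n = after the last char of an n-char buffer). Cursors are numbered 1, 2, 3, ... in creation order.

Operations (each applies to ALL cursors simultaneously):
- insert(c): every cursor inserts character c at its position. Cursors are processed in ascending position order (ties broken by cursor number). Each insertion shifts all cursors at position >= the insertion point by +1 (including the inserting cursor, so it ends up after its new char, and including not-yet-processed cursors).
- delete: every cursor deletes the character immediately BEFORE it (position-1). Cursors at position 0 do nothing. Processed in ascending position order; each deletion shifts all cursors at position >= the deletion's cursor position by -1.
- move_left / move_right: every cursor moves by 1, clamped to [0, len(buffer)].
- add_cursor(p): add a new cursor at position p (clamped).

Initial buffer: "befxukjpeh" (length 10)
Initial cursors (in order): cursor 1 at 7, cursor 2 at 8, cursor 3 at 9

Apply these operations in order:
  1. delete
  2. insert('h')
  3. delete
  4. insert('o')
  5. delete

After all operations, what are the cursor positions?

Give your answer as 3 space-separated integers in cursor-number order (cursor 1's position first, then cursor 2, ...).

After op 1 (delete): buffer="befxukh" (len 7), cursors c1@6 c2@6 c3@6, authorship .......
After op 2 (insert('h')): buffer="befxukhhhh" (len 10), cursors c1@9 c2@9 c3@9, authorship ......123.
After op 3 (delete): buffer="befxukh" (len 7), cursors c1@6 c2@6 c3@6, authorship .......
After op 4 (insert('o')): buffer="befxukoooh" (len 10), cursors c1@9 c2@9 c3@9, authorship ......123.
After op 5 (delete): buffer="befxukh" (len 7), cursors c1@6 c2@6 c3@6, authorship .......

Answer: 6 6 6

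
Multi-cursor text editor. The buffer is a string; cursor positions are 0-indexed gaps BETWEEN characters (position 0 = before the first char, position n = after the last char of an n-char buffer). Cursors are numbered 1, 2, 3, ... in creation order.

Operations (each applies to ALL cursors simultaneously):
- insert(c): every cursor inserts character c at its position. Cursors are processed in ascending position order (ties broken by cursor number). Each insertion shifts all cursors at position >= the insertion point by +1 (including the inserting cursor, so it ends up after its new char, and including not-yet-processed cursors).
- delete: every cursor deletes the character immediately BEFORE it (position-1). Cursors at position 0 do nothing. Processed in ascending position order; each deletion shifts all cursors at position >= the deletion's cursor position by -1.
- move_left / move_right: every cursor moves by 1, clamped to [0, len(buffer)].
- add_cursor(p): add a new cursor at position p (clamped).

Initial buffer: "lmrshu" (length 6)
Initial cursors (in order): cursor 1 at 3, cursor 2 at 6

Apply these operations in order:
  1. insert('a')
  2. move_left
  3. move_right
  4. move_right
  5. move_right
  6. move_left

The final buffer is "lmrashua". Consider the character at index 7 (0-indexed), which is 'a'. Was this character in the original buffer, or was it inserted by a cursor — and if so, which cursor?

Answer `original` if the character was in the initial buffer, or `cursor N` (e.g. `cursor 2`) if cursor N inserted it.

Answer: cursor 2

Derivation:
After op 1 (insert('a')): buffer="lmrashua" (len 8), cursors c1@4 c2@8, authorship ...1...2
After op 2 (move_left): buffer="lmrashua" (len 8), cursors c1@3 c2@7, authorship ...1...2
After op 3 (move_right): buffer="lmrashua" (len 8), cursors c1@4 c2@8, authorship ...1...2
After op 4 (move_right): buffer="lmrashua" (len 8), cursors c1@5 c2@8, authorship ...1...2
After op 5 (move_right): buffer="lmrashua" (len 8), cursors c1@6 c2@8, authorship ...1...2
After op 6 (move_left): buffer="lmrashua" (len 8), cursors c1@5 c2@7, authorship ...1...2
Authorship (.=original, N=cursor N): . . . 1 . . . 2
Index 7: author = 2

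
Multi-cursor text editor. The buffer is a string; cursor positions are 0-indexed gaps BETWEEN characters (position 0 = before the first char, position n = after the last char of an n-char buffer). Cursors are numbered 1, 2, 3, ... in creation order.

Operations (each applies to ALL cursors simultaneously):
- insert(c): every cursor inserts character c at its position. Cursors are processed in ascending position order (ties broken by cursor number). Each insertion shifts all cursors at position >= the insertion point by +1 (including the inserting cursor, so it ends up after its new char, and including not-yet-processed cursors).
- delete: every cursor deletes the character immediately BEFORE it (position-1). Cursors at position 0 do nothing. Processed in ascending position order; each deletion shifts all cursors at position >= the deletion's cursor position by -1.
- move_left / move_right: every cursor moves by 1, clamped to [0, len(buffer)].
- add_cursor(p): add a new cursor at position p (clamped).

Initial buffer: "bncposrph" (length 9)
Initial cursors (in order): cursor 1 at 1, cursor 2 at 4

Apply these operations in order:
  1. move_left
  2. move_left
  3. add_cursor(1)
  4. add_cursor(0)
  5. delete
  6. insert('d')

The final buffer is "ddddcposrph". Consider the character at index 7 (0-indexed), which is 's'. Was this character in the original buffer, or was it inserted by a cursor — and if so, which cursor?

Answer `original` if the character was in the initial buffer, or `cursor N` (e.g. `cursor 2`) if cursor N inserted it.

Answer: original

Derivation:
After op 1 (move_left): buffer="bncposrph" (len 9), cursors c1@0 c2@3, authorship .........
After op 2 (move_left): buffer="bncposrph" (len 9), cursors c1@0 c2@2, authorship .........
After op 3 (add_cursor(1)): buffer="bncposrph" (len 9), cursors c1@0 c3@1 c2@2, authorship .........
After op 4 (add_cursor(0)): buffer="bncposrph" (len 9), cursors c1@0 c4@0 c3@1 c2@2, authorship .........
After op 5 (delete): buffer="cposrph" (len 7), cursors c1@0 c2@0 c3@0 c4@0, authorship .......
After op 6 (insert('d')): buffer="ddddcposrph" (len 11), cursors c1@4 c2@4 c3@4 c4@4, authorship 1234.......
Authorship (.=original, N=cursor N): 1 2 3 4 . . . . . . .
Index 7: author = original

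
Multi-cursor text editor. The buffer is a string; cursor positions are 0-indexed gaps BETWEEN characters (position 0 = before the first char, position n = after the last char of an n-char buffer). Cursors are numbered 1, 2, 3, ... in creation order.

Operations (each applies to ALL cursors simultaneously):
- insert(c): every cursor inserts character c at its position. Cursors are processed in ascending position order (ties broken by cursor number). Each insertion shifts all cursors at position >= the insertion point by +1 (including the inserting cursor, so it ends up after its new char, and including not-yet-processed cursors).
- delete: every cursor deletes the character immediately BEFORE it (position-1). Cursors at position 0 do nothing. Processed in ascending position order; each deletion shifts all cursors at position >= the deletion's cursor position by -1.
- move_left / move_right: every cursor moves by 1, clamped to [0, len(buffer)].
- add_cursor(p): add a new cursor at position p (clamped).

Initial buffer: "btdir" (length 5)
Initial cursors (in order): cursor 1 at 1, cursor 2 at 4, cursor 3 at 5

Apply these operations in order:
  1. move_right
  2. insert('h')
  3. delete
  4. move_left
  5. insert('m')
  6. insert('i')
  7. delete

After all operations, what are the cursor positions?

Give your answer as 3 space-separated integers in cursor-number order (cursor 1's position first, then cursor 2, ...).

After op 1 (move_right): buffer="btdir" (len 5), cursors c1@2 c2@5 c3@5, authorship .....
After op 2 (insert('h')): buffer="bthdirhh" (len 8), cursors c1@3 c2@8 c3@8, authorship ..1...23
After op 3 (delete): buffer="btdir" (len 5), cursors c1@2 c2@5 c3@5, authorship .....
After op 4 (move_left): buffer="btdir" (len 5), cursors c1@1 c2@4 c3@4, authorship .....
After op 5 (insert('m')): buffer="bmtdimmr" (len 8), cursors c1@2 c2@7 c3@7, authorship .1...23.
After op 6 (insert('i')): buffer="bmitdimmiir" (len 11), cursors c1@3 c2@10 c3@10, authorship .11...2323.
After op 7 (delete): buffer="bmtdimmr" (len 8), cursors c1@2 c2@7 c3@7, authorship .1...23.

Answer: 2 7 7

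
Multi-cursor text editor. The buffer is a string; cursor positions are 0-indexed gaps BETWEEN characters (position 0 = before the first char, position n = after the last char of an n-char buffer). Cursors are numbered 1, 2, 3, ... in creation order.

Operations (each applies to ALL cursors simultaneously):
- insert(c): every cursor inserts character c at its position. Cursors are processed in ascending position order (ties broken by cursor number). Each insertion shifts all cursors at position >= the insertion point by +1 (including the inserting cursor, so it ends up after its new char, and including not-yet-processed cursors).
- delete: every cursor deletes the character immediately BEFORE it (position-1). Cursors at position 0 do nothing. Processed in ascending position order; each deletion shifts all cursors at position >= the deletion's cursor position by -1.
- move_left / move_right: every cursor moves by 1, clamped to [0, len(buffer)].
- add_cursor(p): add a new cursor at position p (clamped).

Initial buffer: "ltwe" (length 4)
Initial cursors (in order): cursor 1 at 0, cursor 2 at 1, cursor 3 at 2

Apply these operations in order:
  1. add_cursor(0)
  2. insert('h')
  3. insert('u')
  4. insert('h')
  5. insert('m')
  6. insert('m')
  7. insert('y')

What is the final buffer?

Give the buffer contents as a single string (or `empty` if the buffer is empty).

After op 1 (add_cursor(0)): buffer="ltwe" (len 4), cursors c1@0 c4@0 c2@1 c3@2, authorship ....
After op 2 (insert('h')): buffer="hhlhthwe" (len 8), cursors c1@2 c4@2 c2@4 c3@6, authorship 14.2.3..
After op 3 (insert('u')): buffer="hhuulhuthuwe" (len 12), cursors c1@4 c4@4 c2@7 c3@10, authorship 1414.22.33..
After op 4 (insert('h')): buffer="hhuuhhlhuhthuhwe" (len 16), cursors c1@6 c4@6 c2@10 c3@14, authorship 141414.222.333..
After op 5 (insert('m')): buffer="hhuuhhmmlhuhmthuhmwe" (len 20), cursors c1@8 c4@8 c2@13 c3@18, authorship 14141414.2222.3333..
After op 6 (insert('m')): buffer="hhuuhhmmmmlhuhmmthuhmmwe" (len 24), cursors c1@10 c4@10 c2@16 c3@22, authorship 1414141414.22222.33333..
After op 7 (insert('y')): buffer="hhuuhhmmmmyylhuhmmythuhmmywe" (len 28), cursors c1@12 c4@12 c2@19 c3@26, authorship 141414141414.222222.333333..

Answer: hhuuhhmmmmyylhuhmmythuhmmywe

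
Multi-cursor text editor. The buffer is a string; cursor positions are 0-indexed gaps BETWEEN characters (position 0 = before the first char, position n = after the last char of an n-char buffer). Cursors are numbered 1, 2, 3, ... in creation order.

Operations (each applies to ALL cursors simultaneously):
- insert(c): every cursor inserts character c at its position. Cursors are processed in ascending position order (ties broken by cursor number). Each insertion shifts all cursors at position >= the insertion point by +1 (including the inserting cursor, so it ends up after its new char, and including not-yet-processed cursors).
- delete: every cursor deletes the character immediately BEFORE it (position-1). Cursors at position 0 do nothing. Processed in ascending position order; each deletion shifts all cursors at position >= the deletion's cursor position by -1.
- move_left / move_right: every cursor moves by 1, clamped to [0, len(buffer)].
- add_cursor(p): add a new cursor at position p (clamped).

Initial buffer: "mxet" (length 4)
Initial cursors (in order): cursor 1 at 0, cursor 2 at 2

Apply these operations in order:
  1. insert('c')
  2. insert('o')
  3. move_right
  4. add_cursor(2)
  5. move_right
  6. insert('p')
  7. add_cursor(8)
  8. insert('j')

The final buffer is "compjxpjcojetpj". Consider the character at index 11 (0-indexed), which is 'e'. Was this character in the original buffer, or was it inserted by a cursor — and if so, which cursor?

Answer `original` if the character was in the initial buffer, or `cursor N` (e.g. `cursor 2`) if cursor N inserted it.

After op 1 (insert('c')): buffer="cmxcet" (len 6), cursors c1@1 c2@4, authorship 1..2..
After op 2 (insert('o')): buffer="comxcoet" (len 8), cursors c1@2 c2@6, authorship 11..22..
After op 3 (move_right): buffer="comxcoet" (len 8), cursors c1@3 c2@7, authorship 11..22..
After op 4 (add_cursor(2)): buffer="comxcoet" (len 8), cursors c3@2 c1@3 c2@7, authorship 11..22..
After op 5 (move_right): buffer="comxcoet" (len 8), cursors c3@3 c1@4 c2@8, authorship 11..22..
After op 6 (insert('p')): buffer="compxpcoetp" (len 11), cursors c3@4 c1@6 c2@11, authorship 11.3.122..2
After op 7 (add_cursor(8)): buffer="compxpcoetp" (len 11), cursors c3@4 c1@6 c4@8 c2@11, authorship 11.3.122..2
After op 8 (insert('j')): buffer="compjxpjcojetpj" (len 15), cursors c3@5 c1@8 c4@11 c2@15, authorship 11.33.11224..22
Authorship (.=original, N=cursor N): 1 1 . 3 3 . 1 1 2 2 4 . . 2 2
Index 11: author = original

Answer: original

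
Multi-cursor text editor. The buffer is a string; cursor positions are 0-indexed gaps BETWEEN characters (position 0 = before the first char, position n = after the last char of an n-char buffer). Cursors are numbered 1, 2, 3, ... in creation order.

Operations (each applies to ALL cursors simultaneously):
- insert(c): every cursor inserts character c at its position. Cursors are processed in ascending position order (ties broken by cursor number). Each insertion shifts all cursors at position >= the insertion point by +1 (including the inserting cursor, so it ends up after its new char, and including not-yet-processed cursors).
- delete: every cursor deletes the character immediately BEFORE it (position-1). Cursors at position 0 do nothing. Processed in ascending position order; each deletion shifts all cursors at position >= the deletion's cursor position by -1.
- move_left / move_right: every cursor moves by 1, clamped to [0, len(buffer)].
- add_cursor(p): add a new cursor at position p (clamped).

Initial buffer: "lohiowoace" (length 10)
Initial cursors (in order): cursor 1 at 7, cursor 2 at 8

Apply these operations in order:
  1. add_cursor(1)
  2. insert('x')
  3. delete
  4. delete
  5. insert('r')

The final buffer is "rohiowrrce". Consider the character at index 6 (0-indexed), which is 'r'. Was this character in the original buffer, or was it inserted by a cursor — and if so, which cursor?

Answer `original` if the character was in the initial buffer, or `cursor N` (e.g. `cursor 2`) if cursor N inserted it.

After op 1 (add_cursor(1)): buffer="lohiowoace" (len 10), cursors c3@1 c1@7 c2@8, authorship ..........
After op 2 (insert('x')): buffer="lxohiowoxaxce" (len 13), cursors c3@2 c1@9 c2@11, authorship .3......1.2..
After op 3 (delete): buffer="lohiowoace" (len 10), cursors c3@1 c1@7 c2@8, authorship ..........
After op 4 (delete): buffer="ohiowce" (len 7), cursors c3@0 c1@5 c2@5, authorship .......
After op 5 (insert('r')): buffer="rohiowrrce" (len 10), cursors c3@1 c1@8 c2@8, authorship 3.....12..
Authorship (.=original, N=cursor N): 3 . . . . . 1 2 . .
Index 6: author = 1

Answer: cursor 1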